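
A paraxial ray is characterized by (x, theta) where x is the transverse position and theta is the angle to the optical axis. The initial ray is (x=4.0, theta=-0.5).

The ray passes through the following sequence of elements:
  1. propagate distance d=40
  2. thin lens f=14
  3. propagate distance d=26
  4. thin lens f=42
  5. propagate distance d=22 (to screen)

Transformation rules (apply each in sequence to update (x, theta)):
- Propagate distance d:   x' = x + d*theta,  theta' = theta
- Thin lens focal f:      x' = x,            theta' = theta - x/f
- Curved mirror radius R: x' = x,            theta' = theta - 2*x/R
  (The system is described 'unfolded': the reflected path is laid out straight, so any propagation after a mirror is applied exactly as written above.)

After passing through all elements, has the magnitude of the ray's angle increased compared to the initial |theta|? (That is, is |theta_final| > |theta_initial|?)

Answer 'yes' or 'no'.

Initial: x=4.0000 theta=-0.5000
After 1 (propagate distance d=40): x=-16.0000 theta=-0.5000
After 2 (thin lens f=14): x=-16.0000 theta=9/14 (≈0.6429)
After 3 (propagate distance d=26): x=5/7 (≈0.7143) theta=9/14 (≈0.6429)
After 4 (thin lens f=42): x=5/7 (≈0.7143) theta=92/147 (≈0.6259)
After 5 (propagate distance d=22 (to screen)): x=2129/147 (≈14.4830) theta=92/147 (≈0.6259)
|theta_initial|=0.5000 |theta_final|=92/147 (≈0.6259) -> increased

Answer: yes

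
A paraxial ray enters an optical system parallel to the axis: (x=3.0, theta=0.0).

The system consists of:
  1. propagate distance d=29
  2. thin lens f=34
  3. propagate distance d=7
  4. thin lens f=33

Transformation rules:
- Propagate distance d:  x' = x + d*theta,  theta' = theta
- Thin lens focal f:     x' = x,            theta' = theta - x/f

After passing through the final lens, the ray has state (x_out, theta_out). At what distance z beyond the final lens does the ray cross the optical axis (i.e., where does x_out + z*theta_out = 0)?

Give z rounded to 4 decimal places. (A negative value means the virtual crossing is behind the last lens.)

Initial: x=3.0000 theta=0.0000
After 1 (propagate distance d=29): x=3.0000 theta=0.0000
After 2 (thin lens f=34): x=3.0000 theta=-3/34 (≈-0.0882)
After 3 (propagate distance d=7): x=81/34 (≈2.3824) theta=-3/34 (≈-0.0882)
After 4 (thin lens f=33): x=81/34 (≈2.3824) theta=-30/187 (≈-0.1604)
z_focus = -x_out/theta_out = -(81/34)/(-30/187) = 14.8500
Rounded to 4 decimal places: z = 14.8500

Answer: 14.8500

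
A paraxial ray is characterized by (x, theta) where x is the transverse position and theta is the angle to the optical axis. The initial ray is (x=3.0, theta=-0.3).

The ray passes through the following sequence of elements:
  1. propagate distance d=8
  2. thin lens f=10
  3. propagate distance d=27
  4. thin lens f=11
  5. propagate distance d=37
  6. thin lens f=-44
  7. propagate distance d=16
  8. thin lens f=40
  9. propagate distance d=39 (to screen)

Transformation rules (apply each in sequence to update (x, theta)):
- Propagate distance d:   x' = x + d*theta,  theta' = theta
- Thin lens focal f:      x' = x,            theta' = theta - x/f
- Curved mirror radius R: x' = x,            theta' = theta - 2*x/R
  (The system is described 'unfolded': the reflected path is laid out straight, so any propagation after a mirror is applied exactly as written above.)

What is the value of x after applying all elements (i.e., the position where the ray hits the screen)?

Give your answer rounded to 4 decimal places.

Answer: 26.0634

Derivation:
Initial: x=3.0000 theta=-0.3000
After 1 (propagate distance d=8): x=0.6000 theta=-0.3000
After 2 (thin lens f=10): x=0.6000 theta=-0.3600
After 3 (propagate distance d=27): x=-9.1200 theta=-0.3600
After 4 (thin lens f=11): x=-9.1200 theta=129/275 (≈0.4691)
After 5 (propagate distance d=37): x=453/55 (≈8.2364) theta=129/275 (≈0.4691)
After 6 (thin lens f=-44): x=453/55 (≈8.2364) theta=7941/12100 (≈0.6563)
After 7 (propagate distance d=16): x=56679/3025 (≈18.7369) theta=7941/12100 (≈0.6563)
After 8 (thin lens f=40): x=56679/3025 (≈18.7369) theta=22731/121000 (≈0.1879)
After 9 (propagate distance d=39 (to screen)): x=3153669/121000 (≈26.0634) theta=22731/121000 (≈0.1879)
Rounded to 4 decimal places: x = 26.0634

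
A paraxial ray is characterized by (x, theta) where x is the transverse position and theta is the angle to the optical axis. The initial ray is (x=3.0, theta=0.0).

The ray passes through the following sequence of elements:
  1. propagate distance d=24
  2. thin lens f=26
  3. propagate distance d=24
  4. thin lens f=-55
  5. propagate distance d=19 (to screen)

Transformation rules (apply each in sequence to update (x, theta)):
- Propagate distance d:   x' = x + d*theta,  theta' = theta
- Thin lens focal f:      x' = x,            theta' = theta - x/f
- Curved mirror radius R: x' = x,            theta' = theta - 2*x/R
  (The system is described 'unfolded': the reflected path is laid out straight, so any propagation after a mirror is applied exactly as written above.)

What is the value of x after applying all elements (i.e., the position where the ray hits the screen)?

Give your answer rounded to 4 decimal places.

Initial: x=3.0000 theta=0.0000
After 1 (propagate distance d=24): x=3.0000 theta=0.0000
After 2 (thin lens f=26): x=3.0000 theta=-3/26 (≈-0.1154)
After 3 (propagate distance d=24): x=3/13 (≈0.2308) theta=-3/26 (≈-0.1154)
After 4 (thin lens f=-55): x=3/13 (≈0.2308) theta=-159/1430 (≈-0.1112)
After 5 (propagate distance d=19 (to screen)): x=-207/110 (≈-1.8818) theta=-159/1430 (≈-0.1112)
Rounded to 4 decimal places: x = -1.8818

Answer: -1.8818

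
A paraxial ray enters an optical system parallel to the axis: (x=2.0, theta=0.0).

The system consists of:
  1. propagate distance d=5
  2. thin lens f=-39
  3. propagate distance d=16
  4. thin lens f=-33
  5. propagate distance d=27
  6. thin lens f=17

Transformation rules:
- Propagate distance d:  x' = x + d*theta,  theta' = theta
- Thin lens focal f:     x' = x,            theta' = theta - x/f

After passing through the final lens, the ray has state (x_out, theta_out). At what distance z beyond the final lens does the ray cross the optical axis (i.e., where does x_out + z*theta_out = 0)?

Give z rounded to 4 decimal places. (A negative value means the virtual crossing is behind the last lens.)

Answer: 26.4367

Derivation:
Initial: x=2.0000 theta=0.0000
After 1 (propagate distance d=5): x=2.0000 theta=0.0000
After 2 (thin lens f=-39): x=2.0000 theta=2/39 (≈0.0513)
After 3 (propagate distance d=16): x=110/39 (≈2.8205) theta=2/39 (≈0.0513)
After 4 (thin lens f=-33): x=110/39 (≈2.8205) theta=16/117 (≈0.1368)
After 5 (propagate distance d=27): x=254/39 (≈6.5128) theta=16/117 (≈0.1368)
After 6 (thin lens f=17): x=254/39 (≈6.5128) theta=-490/1989 (≈-0.2464)
z_focus = -x_out/theta_out = -(254/39)/(-490/1989) = 6477/245 ≈ 26.4367
Rounded to 4 decimal places: z = 26.4367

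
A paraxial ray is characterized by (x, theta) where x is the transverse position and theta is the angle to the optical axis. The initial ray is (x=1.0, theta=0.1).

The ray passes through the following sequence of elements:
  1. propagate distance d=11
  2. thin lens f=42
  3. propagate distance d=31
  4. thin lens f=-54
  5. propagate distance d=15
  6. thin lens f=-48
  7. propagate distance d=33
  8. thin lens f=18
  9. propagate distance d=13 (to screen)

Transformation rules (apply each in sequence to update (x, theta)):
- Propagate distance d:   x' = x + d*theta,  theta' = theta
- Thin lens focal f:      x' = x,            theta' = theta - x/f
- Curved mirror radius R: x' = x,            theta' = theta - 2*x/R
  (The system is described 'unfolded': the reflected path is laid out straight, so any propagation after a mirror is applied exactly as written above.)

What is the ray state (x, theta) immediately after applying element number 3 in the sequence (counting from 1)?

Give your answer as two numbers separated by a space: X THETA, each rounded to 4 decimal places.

Answer: 3.6500 0.0500

Derivation:
Initial: x=1.0000 theta=0.1000
After 1 (propagate distance d=11): x=2.1000 theta=0.1000
After 2 (thin lens f=42): x=2.1000 theta=0.0500
After 3 (propagate distance d=31): x=3.6500 theta=0.0500
Rounded to 4 decimal places: x = 3.6500, theta = 0.0500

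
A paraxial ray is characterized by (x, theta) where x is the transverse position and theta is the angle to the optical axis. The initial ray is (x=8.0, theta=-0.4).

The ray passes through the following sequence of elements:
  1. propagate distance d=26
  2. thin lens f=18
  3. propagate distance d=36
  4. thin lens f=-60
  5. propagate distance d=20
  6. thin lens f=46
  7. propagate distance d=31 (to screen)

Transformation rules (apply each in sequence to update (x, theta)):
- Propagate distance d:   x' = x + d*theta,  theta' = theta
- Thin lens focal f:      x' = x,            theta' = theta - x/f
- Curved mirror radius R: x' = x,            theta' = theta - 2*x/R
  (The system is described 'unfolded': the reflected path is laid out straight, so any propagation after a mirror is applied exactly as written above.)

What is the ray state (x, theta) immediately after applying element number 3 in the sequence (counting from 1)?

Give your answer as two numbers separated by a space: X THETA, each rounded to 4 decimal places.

Initial: x=8.0000 theta=-0.4000
After 1 (propagate distance d=26): x=-2.4000 theta=-0.4000
After 2 (thin lens f=18): x=-2.4000 theta=-4/15 (≈-0.2667)
After 3 (propagate distance d=36): x=-12.0000 theta=-4/15 (≈-0.2667)
Rounded to 4 decimal places: x = -12.0000, theta = -0.2667

Answer: -12.0000 -0.2667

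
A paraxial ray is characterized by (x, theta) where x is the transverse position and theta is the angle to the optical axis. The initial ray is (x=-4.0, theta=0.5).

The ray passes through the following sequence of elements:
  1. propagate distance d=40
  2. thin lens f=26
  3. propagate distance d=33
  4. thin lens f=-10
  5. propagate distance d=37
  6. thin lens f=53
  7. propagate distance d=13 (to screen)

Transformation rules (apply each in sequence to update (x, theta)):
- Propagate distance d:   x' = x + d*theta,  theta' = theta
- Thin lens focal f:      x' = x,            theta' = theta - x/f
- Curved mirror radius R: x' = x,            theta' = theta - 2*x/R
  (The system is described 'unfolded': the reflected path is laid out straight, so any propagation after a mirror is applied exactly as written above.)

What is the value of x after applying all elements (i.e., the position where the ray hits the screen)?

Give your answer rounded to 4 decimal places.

Answer: 54.3761

Derivation:
Initial: x=-4.0000 theta=0.5000
After 1 (propagate distance d=40): x=16.0000 theta=0.5000
After 2 (thin lens f=26): x=16.0000 theta=-3/26 (≈-0.1154)
After 3 (propagate distance d=33): x=317/26 (≈12.1923) theta=-3/26 (≈-0.1154)
After 4 (thin lens f=-10): x=317/26 (≈12.1923) theta=287/260 (≈1.1038)
After 5 (propagate distance d=37): x=13789/260 (≈53.0346) theta=287/260 (≈1.1038)
After 6 (thin lens f=53): x=13789/260 (≈53.0346) theta=711/6890 (≈0.1032)
After 7 (propagate distance d=13 (to screen)): x=749303/13780 (≈54.3761) theta=711/6890 (≈0.1032)
Rounded to 4 decimal places: x = 54.3761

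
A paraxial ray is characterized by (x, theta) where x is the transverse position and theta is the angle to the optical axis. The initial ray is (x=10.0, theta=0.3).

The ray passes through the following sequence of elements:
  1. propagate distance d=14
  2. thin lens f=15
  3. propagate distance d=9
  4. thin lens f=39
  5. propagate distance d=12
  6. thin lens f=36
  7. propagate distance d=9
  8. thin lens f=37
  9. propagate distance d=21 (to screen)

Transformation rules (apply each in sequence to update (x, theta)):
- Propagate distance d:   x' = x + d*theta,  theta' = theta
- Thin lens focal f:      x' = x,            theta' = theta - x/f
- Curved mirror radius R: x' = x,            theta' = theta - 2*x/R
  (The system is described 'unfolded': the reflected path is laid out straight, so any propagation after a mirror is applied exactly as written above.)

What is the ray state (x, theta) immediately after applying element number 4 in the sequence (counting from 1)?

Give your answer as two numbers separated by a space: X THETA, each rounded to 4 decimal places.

Answer: 8.3800 -0.8615

Derivation:
Initial: x=10.0000 theta=0.3000
After 1 (propagate distance d=14): x=14.2000 theta=0.3000
After 2 (thin lens f=15): x=14.2000 theta=-97/150 (≈-0.6467)
After 3 (propagate distance d=9): x=8.3800 theta=-97/150 (≈-0.6467)
After 4 (thin lens f=39): x=8.3800 theta=-56/65 (≈-0.8615)
Rounded to 4 decimal places: x = 8.3800, theta = -0.8615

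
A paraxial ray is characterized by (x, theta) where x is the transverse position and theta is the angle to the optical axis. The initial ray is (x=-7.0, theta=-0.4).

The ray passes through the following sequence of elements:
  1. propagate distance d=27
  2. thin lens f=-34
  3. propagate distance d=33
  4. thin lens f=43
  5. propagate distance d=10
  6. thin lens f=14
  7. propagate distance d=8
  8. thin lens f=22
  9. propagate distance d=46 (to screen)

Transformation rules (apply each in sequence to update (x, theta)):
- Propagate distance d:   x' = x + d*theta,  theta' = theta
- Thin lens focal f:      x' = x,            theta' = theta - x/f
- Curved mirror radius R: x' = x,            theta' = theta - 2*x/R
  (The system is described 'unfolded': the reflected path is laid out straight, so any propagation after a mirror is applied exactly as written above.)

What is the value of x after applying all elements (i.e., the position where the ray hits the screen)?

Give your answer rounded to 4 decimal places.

Initial: x=-7.0000 theta=-0.4000
After 1 (propagate distance d=27): x=-17.8000 theta=-0.4000
After 2 (thin lens f=-34): x=-17.8000 theta=-157/170 (≈-0.9235)
After 3 (propagate distance d=33): x=-8207/170 (≈-48.2765) theta=-157/170 (≈-0.9235)
After 4 (thin lens f=43): x=-8207/170 (≈-48.2765) theta=728/3655 (≈0.1992)
After 5 (propagate distance d=10): x=-338341/7310 (≈-46.2847) theta=728/3655 (≈0.1992)
After 6 (thin lens f=14): x=-338341/7310 (≈-46.2847) theta=71745/20468 (≈3.5052)
After 7 (propagate distance d=8): x=-1277/70 (≈-18.2429) theta=71745/20468 (≈3.5052)
After 8 (thin lens f=22): x=-1277/70 (≈-18.2429) theta=348533/80410 (≈4.3344)
After 9 (propagate distance d=46 (to screen)): x=101959269/562870 (≈181.1418) theta=348533/80410 (≈4.3344)
Rounded to 4 decimal places: x = 181.1418

Answer: 181.1418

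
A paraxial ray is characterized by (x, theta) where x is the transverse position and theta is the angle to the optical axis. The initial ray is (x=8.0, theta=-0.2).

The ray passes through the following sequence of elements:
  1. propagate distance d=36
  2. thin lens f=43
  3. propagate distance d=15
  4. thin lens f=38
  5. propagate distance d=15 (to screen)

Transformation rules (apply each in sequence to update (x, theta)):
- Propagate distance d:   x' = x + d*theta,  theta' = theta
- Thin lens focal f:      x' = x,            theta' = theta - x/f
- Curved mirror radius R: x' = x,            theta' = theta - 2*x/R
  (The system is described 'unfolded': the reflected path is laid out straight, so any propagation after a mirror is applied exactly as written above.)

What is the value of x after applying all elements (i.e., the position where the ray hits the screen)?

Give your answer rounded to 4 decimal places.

Initial: x=8.0000 theta=-0.2000
After 1 (propagate distance d=36): x=0.8000 theta=-0.2000
After 2 (thin lens f=43): x=0.8000 theta=-47/215 (≈-0.2186)
After 3 (propagate distance d=15): x=-533/215 (≈-2.4791) theta=-47/215 (≈-0.2186)
After 4 (thin lens f=38): x=-533/215 (≈-2.4791) theta=-1253/8170 (≈-0.1534)
After 5 (propagate distance d=15 (to screen)): x=-39049/8170 (≈-4.7796) theta=-1253/8170 (≈-0.1534)
Rounded to 4 decimal places: x = -4.7796

Answer: -4.7796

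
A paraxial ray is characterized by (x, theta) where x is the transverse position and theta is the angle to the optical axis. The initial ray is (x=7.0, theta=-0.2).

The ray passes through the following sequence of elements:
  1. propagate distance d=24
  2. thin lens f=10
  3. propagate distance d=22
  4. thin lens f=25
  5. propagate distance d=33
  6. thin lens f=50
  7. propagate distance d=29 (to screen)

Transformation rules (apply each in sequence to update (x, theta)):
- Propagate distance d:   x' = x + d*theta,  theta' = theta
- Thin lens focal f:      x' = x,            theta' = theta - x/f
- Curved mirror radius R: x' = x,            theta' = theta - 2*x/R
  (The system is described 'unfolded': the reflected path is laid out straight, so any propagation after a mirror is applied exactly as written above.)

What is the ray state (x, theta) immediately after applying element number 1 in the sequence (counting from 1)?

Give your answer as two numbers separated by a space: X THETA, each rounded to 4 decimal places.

Answer: 2.2000 -0.2000

Derivation:
Initial: x=7.0000 theta=-0.2000
After 1 (propagate distance d=24): x=2.2000 theta=-0.2000
Rounded to 4 decimal places: x = 2.2000, theta = -0.2000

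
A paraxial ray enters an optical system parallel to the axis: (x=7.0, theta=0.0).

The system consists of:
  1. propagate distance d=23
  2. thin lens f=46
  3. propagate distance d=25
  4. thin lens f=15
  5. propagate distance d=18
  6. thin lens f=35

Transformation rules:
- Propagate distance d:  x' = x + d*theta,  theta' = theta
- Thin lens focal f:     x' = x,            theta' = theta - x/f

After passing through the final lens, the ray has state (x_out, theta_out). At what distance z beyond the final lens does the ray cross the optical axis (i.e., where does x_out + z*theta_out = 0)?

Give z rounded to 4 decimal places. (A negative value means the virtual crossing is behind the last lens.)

Initial: x=7.0000 theta=0.0000
After 1 (propagate distance d=23): x=7.0000 theta=0.0000
After 2 (thin lens f=46): x=7.0000 theta=-7/46 (≈-0.1522)
After 3 (propagate distance d=25): x=147/46 (≈3.1957) theta=-7/46 (≈-0.1522)
After 4 (thin lens f=15): x=147/46 (≈3.1957) theta=-42/115 (≈-0.3652)
After 5 (propagate distance d=18): x=-777/230 (≈-3.3783) theta=-42/115 (≈-0.3652)
After 6 (thin lens f=35): x=-777/230 (≈-3.3783) theta=-309/1150 (≈-0.2687)
z_focus = -x_out/theta_out = -(-777/230)/(-309/1150) = -1295/103 ≈ -12.5728
Rounded to 4 decimal places: z = -12.5728

Answer: -12.5728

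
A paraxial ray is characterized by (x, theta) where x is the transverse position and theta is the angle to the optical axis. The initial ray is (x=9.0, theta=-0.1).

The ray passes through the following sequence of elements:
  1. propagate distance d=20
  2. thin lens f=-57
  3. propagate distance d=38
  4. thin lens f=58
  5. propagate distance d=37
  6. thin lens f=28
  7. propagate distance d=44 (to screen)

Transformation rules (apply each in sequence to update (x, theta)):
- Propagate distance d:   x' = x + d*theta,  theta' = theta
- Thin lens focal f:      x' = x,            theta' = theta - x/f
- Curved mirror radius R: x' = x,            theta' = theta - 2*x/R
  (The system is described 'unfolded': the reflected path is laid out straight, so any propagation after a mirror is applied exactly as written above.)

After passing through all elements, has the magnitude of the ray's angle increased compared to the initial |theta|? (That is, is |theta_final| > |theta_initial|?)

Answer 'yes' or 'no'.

Initial: x=9.0000 theta=-0.1000
After 1 (propagate distance d=20): x=7.0000 theta=-0.1000
After 2 (thin lens f=-57): x=7.0000 theta=13/570 (≈0.0228)
After 3 (propagate distance d=38): x=118/15 (≈7.8667) theta=13/570 (≈0.0228)
After 4 (thin lens f=58): x=118/15 (≈7.8667) theta=-373/3306 (≈-0.1128)
After 5 (propagate distance d=37): x=61031/16530 (≈3.6921) theta=-373/3306 (≈-0.1128)
After 6 (thin lens f=28): x=61031/16530 (≈3.6921) theta=-113251/462840 (≈-0.2447)
After 7 (propagate distance d=44 (to screen)): x=-136424/19285 (≈-7.0741) theta=-113251/462840 (≈-0.2447)
|theta_initial|=0.1000 |theta_final|=113251/462840 (≈0.2447) -> increased

Answer: yes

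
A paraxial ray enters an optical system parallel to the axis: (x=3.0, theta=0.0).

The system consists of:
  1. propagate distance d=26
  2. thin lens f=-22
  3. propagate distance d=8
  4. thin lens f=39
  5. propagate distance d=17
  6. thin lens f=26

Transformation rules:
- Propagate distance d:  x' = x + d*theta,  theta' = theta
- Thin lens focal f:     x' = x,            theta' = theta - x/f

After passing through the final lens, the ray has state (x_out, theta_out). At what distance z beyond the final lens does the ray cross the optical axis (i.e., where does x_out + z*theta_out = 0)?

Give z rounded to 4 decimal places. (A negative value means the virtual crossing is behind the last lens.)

Initial: x=3.0000 theta=0.0000
After 1 (propagate distance d=26): x=3.0000 theta=0.0000
After 2 (thin lens f=-22): x=3.0000 theta=3/22 (≈0.1364)
After 3 (propagate distance d=8): x=45/11 (≈4.0909) theta=3/22 (≈0.1364)
After 4 (thin lens f=39): x=45/11 (≈4.0909) theta=9/286 (≈0.0315)
After 5 (propagate distance d=17): x=1323/286 (≈4.6259) theta=9/286 (≈0.0315)
After 6 (thin lens f=26): x=1323/286 (≈4.6259) theta=-99/676 (≈-0.1464)
z_focus = -x_out/theta_out = -(1323/286)/(-99/676) = 3822/121 ≈ 31.5868
Rounded to 4 decimal places: z = 31.5868

Answer: 31.5868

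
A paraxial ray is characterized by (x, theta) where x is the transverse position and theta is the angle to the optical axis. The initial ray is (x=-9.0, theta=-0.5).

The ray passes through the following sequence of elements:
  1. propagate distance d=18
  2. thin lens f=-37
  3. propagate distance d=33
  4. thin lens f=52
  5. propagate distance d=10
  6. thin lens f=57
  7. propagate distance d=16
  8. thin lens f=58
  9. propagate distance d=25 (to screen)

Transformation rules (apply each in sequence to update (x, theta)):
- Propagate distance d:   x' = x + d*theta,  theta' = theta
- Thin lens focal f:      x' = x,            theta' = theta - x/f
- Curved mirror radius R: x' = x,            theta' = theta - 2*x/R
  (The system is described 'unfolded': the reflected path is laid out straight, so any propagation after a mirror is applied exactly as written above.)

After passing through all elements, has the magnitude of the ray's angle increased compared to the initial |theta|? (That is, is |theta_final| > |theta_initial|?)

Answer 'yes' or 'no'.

Answer: yes

Derivation:
Initial: x=-9.0000 theta=-0.5000
After 1 (propagate distance d=18): x=-18.0000 theta=-0.5000
After 2 (thin lens f=-37): x=-18.0000 theta=-73/74 (≈-0.9865)
After 3 (propagate distance d=33): x=-3741/74 (≈-50.5541) theta=-73/74 (≈-0.9865)
After 4 (thin lens f=52): x=-3741/74 (≈-50.5541) theta=-55/3848 (≈-0.0143)
After 5 (propagate distance d=10): x=-97541/1924 (≈-50.6970) theta=-55/3848 (≈-0.0143)
After 6 (thin lens f=57): x=-97541/1924 (≈-50.6970) theta=191947/219336 (≈0.8751)
After 7 (propagate distance d=16): x=-4024261/109668 (≈-36.6949) theta=191947/219336 (≈0.8751)
After 8 (thin lens f=58): x=-4024261/109668 (≈-36.6949) theta=61479/40774 (≈1.5078)
After 9 (propagate distance d=25 (to screen)): x=3180481/3180372 (≈1.0000) theta=61479/40774 (≈1.5078)
|theta_initial|=0.5000 |theta_final|=61479/40774 (≈1.5078) -> increased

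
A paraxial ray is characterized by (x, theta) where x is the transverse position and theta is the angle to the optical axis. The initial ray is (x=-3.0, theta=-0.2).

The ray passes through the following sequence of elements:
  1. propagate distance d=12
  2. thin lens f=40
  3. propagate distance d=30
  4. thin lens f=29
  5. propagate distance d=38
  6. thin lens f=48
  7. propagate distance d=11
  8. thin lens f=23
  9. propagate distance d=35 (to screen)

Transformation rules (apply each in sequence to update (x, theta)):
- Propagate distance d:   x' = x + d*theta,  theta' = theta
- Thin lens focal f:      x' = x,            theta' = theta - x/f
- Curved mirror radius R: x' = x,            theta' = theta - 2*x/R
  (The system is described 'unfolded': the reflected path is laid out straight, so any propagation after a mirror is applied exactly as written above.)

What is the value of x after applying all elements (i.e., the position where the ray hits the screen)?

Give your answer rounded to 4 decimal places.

Initial: x=-3.0000 theta=-0.2000
After 1 (propagate distance d=12): x=-5.4000 theta=-0.2000
After 2 (thin lens f=40): x=-5.4000 theta=-0.0650
After 3 (propagate distance d=30): x=-7.3500 theta=-0.0650
After 4 (thin lens f=29): x=-7.3500 theta=1093/5800 (≈0.1884)
After 5 (propagate distance d=38): x=-137/725 (≈-0.1890) theta=1093/5800 (≈0.1884)
After 6 (thin lens f=48): x=-137/725 (≈-0.1890) theta=1339/6960 (≈0.1924)
After 7 (propagate distance d=11): x=67069/34800 (≈1.9273) theta=1339/6960 (≈0.1924)
After 8 (thin lens f=23): x=67069/34800 (≈1.9273) theta=7243/66700 (≈0.1086)
After 9 (propagate distance d=35 (to screen)): x=4584647/800400 (≈5.7279) theta=7243/66700 (≈0.1086)
Rounded to 4 decimal places: x = 5.7279

Answer: 5.7279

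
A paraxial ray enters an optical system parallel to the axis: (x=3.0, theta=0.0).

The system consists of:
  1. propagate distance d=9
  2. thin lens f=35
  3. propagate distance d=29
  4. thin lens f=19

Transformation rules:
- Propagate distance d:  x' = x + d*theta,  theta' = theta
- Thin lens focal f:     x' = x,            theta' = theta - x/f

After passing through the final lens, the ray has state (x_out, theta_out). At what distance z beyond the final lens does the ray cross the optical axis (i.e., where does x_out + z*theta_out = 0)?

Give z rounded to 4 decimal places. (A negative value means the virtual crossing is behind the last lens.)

Answer: 4.5600

Derivation:
Initial: x=3.0000 theta=0.0000
After 1 (propagate distance d=9): x=3.0000 theta=0.0000
After 2 (thin lens f=35): x=3.0000 theta=-3/35 (≈-0.0857)
After 3 (propagate distance d=29): x=18/35 (≈0.5143) theta=-3/35 (≈-0.0857)
After 4 (thin lens f=19): x=18/35 (≈0.5143) theta=-15/133 (≈-0.1128)
z_focus = -x_out/theta_out = -(18/35)/(-15/133) = 4.5600
Rounded to 4 decimal places: z = 4.5600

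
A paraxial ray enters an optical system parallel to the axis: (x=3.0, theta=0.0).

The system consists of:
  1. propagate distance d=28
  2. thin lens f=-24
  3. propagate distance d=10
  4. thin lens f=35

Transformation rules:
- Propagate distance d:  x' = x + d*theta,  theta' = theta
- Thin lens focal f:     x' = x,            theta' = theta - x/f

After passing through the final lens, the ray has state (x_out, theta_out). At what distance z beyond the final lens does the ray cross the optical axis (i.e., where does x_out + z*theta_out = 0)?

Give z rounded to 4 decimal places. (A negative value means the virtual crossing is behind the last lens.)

Initial: x=3.0000 theta=0.0000
After 1 (propagate distance d=28): x=3.0000 theta=0.0000
After 2 (thin lens f=-24): x=3.0000 theta=0.1250
After 3 (propagate distance d=10): x=4.2500 theta=0.1250
After 4 (thin lens f=35): x=4.2500 theta=1/280 (≈0.0036)
z_focus = -x_out/theta_out = -(4.2500)/(1/280) = -1190.0000
Rounded to 4 decimal places: z = -1190.0000

Answer: -1190.0000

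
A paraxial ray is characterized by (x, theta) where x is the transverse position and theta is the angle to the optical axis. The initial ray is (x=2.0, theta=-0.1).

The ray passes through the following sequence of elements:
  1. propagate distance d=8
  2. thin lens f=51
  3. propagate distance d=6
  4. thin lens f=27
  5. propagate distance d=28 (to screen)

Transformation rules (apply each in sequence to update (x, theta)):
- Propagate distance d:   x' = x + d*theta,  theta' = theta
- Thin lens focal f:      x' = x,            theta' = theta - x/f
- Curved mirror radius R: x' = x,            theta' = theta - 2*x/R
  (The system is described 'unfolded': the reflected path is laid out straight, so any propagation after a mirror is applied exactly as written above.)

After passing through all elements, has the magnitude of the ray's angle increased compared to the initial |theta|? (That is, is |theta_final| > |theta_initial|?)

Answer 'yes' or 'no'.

Initial: x=2.0000 theta=-0.1000
After 1 (propagate distance d=8): x=1.2000 theta=-0.1000
After 2 (thin lens f=51): x=1.2000 theta=-21/170 (≈-0.1235)
After 3 (propagate distance d=6): x=39/85 (≈0.4588) theta=-21/170 (≈-0.1235)
After 4 (thin lens f=27): x=39/85 (≈0.4588) theta=-43/306 (≈-0.1405)
After 5 (propagate distance d=28 (to screen)): x=-2659/765 (≈-3.4758) theta=-43/306 (≈-0.1405)
|theta_initial|=0.1000 |theta_final|=43/306 (≈0.1405) -> increased

Answer: yes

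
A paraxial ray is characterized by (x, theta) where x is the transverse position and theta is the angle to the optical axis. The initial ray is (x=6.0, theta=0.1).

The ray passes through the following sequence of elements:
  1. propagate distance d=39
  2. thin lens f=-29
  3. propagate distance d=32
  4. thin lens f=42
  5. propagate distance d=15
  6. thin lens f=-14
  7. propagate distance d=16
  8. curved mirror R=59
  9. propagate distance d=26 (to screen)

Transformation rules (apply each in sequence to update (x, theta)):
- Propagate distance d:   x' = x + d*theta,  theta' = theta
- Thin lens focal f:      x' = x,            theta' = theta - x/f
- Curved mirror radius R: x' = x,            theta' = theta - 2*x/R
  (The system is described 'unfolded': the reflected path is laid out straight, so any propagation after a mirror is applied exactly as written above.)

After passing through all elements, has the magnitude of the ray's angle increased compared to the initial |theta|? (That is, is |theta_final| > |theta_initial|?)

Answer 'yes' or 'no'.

Initial: x=6.0000 theta=0.1000
After 1 (propagate distance d=39): x=9.9000 theta=0.1000
After 2 (thin lens f=-29): x=9.9000 theta=64/145 (≈0.4414)
After 3 (propagate distance d=32): x=6967/290 (≈24.0241) theta=64/145 (≈0.4414)
After 4 (thin lens f=42): x=6967/290 (≈24.0241) theta=-1591/12180 (≈-0.1306)
After 5 (propagate distance d=15): x=89583/4060 (≈22.0648) theta=-1591/12180 (≈-0.1306)
After 6 (thin lens f=-14): x=89583/4060 (≈22.0648) theta=49295/34104 (≈1.4454)
After 7 (propagate distance d=16): x=3853043/85260 (≈45.1917) theta=49295/34104 (≈1.4454)
After 8 (curved mirror R=59): x=3853043/85260 (≈45.1917) theta=-290049/3353560 (≈-0.0865)
After 9 (propagate distance d=26 (to screen)): x=108008813/2515170 (≈42.9429) theta=-290049/3353560 (≈-0.0865)
|theta_initial|=0.1000 |theta_final|=290049/3353560 (≈0.0865) -> not increased

Answer: no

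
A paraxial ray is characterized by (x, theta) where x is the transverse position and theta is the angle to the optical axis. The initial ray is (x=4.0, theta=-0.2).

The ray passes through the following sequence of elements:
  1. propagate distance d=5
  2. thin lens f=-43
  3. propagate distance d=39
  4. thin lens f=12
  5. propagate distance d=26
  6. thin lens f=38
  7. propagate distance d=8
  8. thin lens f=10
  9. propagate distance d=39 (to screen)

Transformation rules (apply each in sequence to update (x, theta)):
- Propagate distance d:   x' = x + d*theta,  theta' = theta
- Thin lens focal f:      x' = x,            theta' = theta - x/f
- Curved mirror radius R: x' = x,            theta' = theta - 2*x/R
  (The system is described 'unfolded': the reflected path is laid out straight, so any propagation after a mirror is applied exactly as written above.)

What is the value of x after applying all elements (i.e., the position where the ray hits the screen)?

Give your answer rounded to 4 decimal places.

Answer: 3.8645

Derivation:
Initial: x=4.0000 theta=-0.2000
After 1 (propagate distance d=5): x=3.0000 theta=-0.2000
After 2 (thin lens f=-43): x=3.0000 theta=-28/215 (≈-0.1302)
After 3 (propagate distance d=39): x=-447/215 (≈-2.0791) theta=-28/215 (≈-0.1302)
After 4 (thin lens f=12): x=-447/215 (≈-2.0791) theta=37/860 (≈0.0430)
After 5 (propagate distance d=26): x=-413/430 (≈-0.9605) theta=37/860 (≈0.0430)
After 6 (thin lens f=38): x=-413/430 (≈-0.9605) theta=279/4085 (≈0.0683)
After 7 (propagate distance d=8): x=-3383/8170 (≈-0.4141) theta=279/4085 (≈0.0683)
After 8 (thin lens f=10): x=-3383/8170 (≈-0.4141) theta=8963/81700 (≈0.1097)
After 9 (propagate distance d=39 (to screen)): x=315727/81700 (≈3.8645) theta=8963/81700 (≈0.1097)
Rounded to 4 decimal places: x = 3.8645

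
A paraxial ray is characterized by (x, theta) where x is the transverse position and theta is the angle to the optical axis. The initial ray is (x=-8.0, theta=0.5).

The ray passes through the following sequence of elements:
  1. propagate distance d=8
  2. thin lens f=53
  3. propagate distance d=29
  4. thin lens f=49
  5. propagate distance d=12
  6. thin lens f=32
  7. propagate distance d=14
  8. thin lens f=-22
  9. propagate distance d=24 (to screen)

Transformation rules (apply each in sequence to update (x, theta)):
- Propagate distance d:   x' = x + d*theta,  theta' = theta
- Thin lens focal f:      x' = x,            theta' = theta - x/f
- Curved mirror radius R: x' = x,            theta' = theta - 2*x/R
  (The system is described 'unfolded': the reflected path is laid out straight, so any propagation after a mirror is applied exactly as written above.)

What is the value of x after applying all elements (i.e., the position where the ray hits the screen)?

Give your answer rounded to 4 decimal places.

Initial: x=-8.0000 theta=0.5000
After 1 (propagate distance d=8): x=-4.0000 theta=0.5000
After 2 (thin lens f=53): x=-4.0000 theta=61/106 (≈0.5755)
After 3 (propagate distance d=29): x=1345/106 (≈12.6887) theta=61/106 (≈0.5755)
After 4 (thin lens f=49): x=1345/106 (≈12.6887) theta=822/2597 (≈0.3165)
After 5 (propagate distance d=12): x=85633/5194 (≈16.4869) theta=822/2597 (≈0.3165)
After 6 (thin lens f=32): x=85633/5194 (≈16.4869) theta=-33025/166208 (≈-0.1987)
After 7 (propagate distance d=14): x=1138953/83104 (≈13.7052) theta=-33025/166208 (≈-0.1987)
After 8 (thin lens f=-22): x=1138953/83104 (≈13.7052) theta=387839/914144 (≈0.4243)
After 9 (propagate distance d=24 (to screen)): x=3119517/130592 (≈23.8875) theta=387839/914144 (≈0.4243)
Rounded to 4 decimal places: x = 23.8875

Answer: 23.8875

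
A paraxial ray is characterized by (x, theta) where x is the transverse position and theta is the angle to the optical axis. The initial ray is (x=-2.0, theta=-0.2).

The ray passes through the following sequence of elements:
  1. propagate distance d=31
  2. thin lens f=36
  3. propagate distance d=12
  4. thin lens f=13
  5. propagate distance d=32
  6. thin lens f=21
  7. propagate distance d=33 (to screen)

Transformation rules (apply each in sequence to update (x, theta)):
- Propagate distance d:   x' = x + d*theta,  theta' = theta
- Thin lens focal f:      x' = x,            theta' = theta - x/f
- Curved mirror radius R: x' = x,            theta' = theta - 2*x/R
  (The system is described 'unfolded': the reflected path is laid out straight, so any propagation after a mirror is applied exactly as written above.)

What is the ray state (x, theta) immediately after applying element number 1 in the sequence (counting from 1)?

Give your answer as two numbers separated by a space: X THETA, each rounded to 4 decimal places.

Initial: x=-2.0000 theta=-0.2000
After 1 (propagate distance d=31): x=-8.2000 theta=-0.2000
Rounded to 4 decimal places: x = -8.2000, theta = -0.2000

Answer: -8.2000 -0.2000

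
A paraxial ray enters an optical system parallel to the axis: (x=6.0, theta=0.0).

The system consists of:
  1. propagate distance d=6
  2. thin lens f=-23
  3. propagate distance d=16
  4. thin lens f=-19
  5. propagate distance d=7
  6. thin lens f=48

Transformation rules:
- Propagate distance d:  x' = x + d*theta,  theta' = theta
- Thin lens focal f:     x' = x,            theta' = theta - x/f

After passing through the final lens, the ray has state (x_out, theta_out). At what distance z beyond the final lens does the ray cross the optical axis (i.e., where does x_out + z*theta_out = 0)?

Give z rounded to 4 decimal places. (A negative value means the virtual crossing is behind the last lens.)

Answer: -33.6323

Derivation:
Initial: x=6.0000 theta=0.0000
After 1 (propagate distance d=6): x=6.0000 theta=0.0000
After 2 (thin lens f=-23): x=6.0000 theta=6/23 (≈0.2609)
After 3 (propagate distance d=16): x=234/23 (≈10.1739) theta=6/23 (≈0.2609)
After 4 (thin lens f=-19): x=234/23 (≈10.1739) theta=348/437 (≈0.7963)
After 5 (propagate distance d=7): x=6882/437 (≈15.7483) theta=348/437 (≈0.7963)
After 6 (thin lens f=48): x=6882/437 (≈15.7483) theta=1637/3496 (≈0.4682)
z_focus = -x_out/theta_out = -(6882/437)/(1637/3496) = -55056/1637 ≈ -33.6323
Rounded to 4 decimal places: z = -33.6323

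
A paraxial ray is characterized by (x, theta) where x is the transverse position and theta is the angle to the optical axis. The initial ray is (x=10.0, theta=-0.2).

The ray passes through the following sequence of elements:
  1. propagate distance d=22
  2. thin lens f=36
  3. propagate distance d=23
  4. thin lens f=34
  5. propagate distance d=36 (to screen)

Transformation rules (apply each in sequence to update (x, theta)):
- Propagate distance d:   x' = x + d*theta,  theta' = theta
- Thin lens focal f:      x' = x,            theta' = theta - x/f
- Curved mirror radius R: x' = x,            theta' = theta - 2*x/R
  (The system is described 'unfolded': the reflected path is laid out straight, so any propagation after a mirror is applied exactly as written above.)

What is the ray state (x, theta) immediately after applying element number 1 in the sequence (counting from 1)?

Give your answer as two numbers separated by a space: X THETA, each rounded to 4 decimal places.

Answer: 5.6000 -0.2000

Derivation:
Initial: x=10.0000 theta=-0.2000
After 1 (propagate distance d=22): x=5.6000 theta=-0.2000
Rounded to 4 decimal places: x = 5.6000, theta = -0.2000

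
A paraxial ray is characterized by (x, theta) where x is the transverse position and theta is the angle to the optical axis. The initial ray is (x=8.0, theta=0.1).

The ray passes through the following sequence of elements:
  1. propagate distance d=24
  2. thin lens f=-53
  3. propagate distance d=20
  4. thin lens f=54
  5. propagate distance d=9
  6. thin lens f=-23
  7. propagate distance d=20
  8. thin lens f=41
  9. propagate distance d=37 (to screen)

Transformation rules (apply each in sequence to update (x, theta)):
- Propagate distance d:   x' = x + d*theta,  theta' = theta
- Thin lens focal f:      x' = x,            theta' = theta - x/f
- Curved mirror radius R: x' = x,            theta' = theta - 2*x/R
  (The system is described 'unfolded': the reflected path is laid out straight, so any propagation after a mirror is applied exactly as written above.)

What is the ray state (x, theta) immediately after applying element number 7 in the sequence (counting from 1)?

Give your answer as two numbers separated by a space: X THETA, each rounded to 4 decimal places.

Initial: x=8.0000 theta=0.1000
After 1 (propagate distance d=24): x=10.4000 theta=0.1000
After 2 (thin lens f=-53): x=10.4000 theta=157/530 (≈0.2962)
After 3 (propagate distance d=20): x=4326/265 (≈16.3245) theta=157/530 (≈0.2962)
After 4 (thin lens f=54): x=4326/265 (≈16.3245) theta=-29/4770 (≈-0.0061)
After 5 (propagate distance d=9): x=8623/530 (≈16.2698) theta=-29/4770 (≈-0.0061)
After 6 (thin lens f=-23): x=8623/530 (≈16.2698) theta=7694/10971 (≈0.7013)
After 7 (propagate distance d=20): x=3323761/109710 (≈30.2959) theta=7694/10971 (≈0.7013)
Rounded to 4 decimal places: x = 30.2959, theta = 0.7013

Answer: 30.2959 0.7013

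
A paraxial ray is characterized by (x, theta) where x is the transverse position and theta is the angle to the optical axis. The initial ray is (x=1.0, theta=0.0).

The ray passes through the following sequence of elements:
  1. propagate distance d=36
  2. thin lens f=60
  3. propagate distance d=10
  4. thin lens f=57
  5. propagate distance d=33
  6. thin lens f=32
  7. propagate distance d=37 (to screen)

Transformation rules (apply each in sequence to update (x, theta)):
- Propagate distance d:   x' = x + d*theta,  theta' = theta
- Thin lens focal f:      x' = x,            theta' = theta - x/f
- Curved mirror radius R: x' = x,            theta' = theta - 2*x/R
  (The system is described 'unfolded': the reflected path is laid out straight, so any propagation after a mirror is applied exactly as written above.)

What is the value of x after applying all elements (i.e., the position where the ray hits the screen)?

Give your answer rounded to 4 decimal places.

Initial: x=1.0000 theta=0.0000
After 1 (propagate distance d=36): x=1.0000 theta=0.0000
After 2 (thin lens f=60): x=1.0000 theta=-1/60 (≈-0.0167)
After 3 (propagate distance d=10): x=5/6 (≈0.8333) theta=-1/60 (≈-0.0167)
After 4 (thin lens f=57): x=5/6 (≈0.8333) theta=-107/3420 (≈-0.0313)
After 5 (propagate distance d=33): x=-227/1140 (≈-0.1991) theta=-107/3420 (≈-0.0313)
After 6 (thin lens f=32): x=-227/1140 (≈-0.1991) theta=-2743/109440 (≈-0.0251)
After 7 (propagate distance d=37 (to screen)): x=-123283/109440 (≈-1.1265) theta=-2743/109440 (≈-0.0251)
Rounded to 4 decimal places: x = -1.1265

Answer: -1.1265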